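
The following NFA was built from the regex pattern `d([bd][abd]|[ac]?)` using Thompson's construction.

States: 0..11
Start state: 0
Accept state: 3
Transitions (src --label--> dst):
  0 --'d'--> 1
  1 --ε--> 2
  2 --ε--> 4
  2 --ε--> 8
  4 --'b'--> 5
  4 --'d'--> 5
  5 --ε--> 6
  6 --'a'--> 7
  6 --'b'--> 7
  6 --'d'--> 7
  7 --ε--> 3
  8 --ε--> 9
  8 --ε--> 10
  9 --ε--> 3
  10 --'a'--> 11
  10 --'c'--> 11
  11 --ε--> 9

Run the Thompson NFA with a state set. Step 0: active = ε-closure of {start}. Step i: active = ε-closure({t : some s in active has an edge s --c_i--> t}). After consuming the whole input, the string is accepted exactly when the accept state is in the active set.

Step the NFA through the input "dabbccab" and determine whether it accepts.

S₀ = ε-closure({0}) = {0}
'd' @ 1: {1,2,3,4,8,9,10}  (accept∈set)
'a' @ 2: {3,9,11}  (accept∈set)
'b' @ 3: {}  — no active states
rest 'bccab' ignored (set empty)
after full input: {}  (accept=3 not in)

Answer: REJECT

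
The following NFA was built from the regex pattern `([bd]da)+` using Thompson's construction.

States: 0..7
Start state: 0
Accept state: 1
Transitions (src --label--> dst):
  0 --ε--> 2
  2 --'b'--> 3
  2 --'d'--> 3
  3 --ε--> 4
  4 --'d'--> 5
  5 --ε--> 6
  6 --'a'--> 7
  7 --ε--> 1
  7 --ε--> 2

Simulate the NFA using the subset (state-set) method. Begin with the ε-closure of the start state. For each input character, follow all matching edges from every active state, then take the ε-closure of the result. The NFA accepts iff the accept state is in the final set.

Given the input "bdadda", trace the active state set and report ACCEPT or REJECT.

Answer: ACCEPT

Trace:
start: ε-closure({0}) = {0,2}
'b' @ 1: {3,4}
'd' @ 2: {5,6}
'a' @ 3: {1,2,7}  (accept∈set)
'd' @ 4: {3,4}
'd' @ 5: {5,6}
'a' @ 6: {1,2,7}  (accept∈set)
end set {1,2,7} — state 1 in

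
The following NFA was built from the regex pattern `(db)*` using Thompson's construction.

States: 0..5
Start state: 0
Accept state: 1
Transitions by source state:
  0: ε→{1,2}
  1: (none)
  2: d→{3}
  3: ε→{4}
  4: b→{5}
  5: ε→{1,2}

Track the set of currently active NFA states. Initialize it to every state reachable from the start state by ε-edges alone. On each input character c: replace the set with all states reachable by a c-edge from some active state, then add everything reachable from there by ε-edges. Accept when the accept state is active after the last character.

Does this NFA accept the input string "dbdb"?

Answer: ACCEPT

Steps:
S₀ = ε-closure({0}) = {0,1,2}
'd' @ 1: {3,4}
'b' @ 2: {1,2,5}  ✓accept
'd' @ 3: {3,4}
'b' @ 4: {1,2,5}  ✓accept
end set {1,2,5} — state 1 in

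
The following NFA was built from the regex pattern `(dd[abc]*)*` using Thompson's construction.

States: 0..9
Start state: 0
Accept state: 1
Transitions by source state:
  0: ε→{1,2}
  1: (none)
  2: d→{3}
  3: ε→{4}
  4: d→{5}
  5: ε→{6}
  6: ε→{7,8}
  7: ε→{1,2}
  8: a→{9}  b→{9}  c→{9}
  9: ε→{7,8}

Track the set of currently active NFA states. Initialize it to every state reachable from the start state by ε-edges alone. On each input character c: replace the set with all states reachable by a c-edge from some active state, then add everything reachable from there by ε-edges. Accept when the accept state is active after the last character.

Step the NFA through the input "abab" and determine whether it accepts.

Answer: REJECT

Derivation:
start: ε-closure({0}) = {0,1,2}
'a' @ 1: {}  — dead — no transitions
rest 'bab' ignored (set empty)
end set {} — state 1 not in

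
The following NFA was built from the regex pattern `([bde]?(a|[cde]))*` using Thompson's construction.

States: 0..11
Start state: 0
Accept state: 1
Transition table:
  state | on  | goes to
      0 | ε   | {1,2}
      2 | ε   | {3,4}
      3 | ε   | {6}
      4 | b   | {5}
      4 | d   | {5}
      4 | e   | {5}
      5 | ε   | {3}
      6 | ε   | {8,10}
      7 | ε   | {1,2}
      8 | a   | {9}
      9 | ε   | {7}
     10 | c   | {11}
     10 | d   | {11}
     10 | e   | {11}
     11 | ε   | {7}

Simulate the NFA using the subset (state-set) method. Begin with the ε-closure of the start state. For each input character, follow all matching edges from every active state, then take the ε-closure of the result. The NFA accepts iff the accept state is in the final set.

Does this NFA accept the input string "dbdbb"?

Answer: REJECT

Derivation:
S₀ = ε-closure({0}) = {0,1,2,3,4,6,8,10}
'd' @ 1: {1,2,3,4,5,6,7,8,10,11}  ✓accept
'b' @ 2: {3,5,6,8,10}
'd' @ 3: {1,2,3,4,6,7,8,10,11}  ✓accept
'b' @ 4: {3,5,6,8,10}
'b' @ 5: {}  — state set empty
after full input: {}  (accept=1 not in)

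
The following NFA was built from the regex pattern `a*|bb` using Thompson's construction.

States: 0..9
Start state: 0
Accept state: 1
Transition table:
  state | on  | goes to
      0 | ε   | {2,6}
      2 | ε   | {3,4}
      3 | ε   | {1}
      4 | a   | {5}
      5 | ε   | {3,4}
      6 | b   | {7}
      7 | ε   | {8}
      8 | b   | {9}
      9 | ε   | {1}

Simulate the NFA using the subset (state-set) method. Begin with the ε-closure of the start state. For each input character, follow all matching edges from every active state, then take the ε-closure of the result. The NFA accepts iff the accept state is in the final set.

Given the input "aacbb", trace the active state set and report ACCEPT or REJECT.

Answer: REJECT

Trace:
S₀ = ε-closure({0}) = {0,1,2,3,4,6}
'a' @ 1: {1,3,4,5}  (accept∈set)
'a' @ 2: {1,3,4,5}  (accept∈set)
'c' @ 3: {}  — no active states
rest 'bb' ignored (set empty)
end set {} — state 1 not in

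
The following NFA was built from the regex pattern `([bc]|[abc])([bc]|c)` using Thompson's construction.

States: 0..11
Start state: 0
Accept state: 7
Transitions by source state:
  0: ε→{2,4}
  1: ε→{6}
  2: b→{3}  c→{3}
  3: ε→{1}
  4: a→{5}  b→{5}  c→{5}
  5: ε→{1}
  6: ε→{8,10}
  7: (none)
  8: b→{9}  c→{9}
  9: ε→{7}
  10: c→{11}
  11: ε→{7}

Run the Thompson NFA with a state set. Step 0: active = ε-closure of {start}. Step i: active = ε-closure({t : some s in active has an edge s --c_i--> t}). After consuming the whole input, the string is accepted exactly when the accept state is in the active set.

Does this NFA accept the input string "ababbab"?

S₀ = ε-closure({0}) = {0,2,4}
'a' @ 1: {1,5,6,8,10}
'b' @ 2: {7,9}  (accept∈set)
'a' @ 3: {}  — no active states
rest 'bbab' ignored (set empty)
after full input: {}  (accept=7 not in)

Answer: REJECT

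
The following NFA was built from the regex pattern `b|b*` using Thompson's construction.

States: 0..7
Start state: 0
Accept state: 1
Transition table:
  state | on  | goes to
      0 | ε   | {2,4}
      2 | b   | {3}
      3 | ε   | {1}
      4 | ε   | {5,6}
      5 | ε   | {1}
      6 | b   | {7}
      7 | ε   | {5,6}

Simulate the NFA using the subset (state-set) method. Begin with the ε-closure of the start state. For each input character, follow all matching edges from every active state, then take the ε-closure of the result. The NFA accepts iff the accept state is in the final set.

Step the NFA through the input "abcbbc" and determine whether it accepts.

Answer: REJECT

Steps:
S₀ = ε-closure({0}) = {0,1,2,4,5,6}
'a' @ 1: {}  — dead — no transitions
rest 'bcbbc' ignored (set empty)
end set {} — state 1 not in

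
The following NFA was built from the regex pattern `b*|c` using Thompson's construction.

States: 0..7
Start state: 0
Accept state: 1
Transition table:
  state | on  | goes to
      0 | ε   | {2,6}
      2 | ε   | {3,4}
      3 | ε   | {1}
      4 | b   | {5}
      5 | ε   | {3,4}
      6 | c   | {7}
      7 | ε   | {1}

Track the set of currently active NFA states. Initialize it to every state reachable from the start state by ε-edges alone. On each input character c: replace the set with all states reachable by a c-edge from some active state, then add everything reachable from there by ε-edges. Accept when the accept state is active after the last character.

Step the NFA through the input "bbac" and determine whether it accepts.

S₀ = ε-closure({0}) = {0,1,2,3,4,6}
'b' @ 1: {1,3,4,5}  [accepting]
'b' @ 2: {1,3,4,5}  [accepting]
'a' @ 3: {}  — dead — no transitions
rest 'c' ignored (set empty)
end set {} — state 1 not in

Answer: REJECT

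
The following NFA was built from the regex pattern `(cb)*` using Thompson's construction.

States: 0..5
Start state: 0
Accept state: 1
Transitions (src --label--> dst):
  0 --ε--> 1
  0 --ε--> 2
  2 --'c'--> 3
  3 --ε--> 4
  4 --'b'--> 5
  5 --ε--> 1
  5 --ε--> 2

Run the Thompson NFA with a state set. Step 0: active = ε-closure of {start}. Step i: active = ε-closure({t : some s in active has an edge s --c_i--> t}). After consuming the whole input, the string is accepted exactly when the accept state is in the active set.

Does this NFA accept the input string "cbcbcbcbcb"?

Answer: ACCEPT

Trace:
initial (ε-close {0}): {0,1,2}
'c' @ 1: {3,4}
'b' @ 2: {1,2,5}  (accept∈set)
'c' @ 3: {3,4}
'b' @ 4: {1,2,5}  (accept∈set)
'c' @ 5: {3,4}
'b' @ 6: {1,2,5}  (accept∈set)
'c' @ 7: {3,4}
'b' @ 8: {1,2,5}  (accept∈set)
'c' @ 9: {3,4}
'b' @ 10: {1,2,5}  (accept∈set)
end set {1,2,5} — state 1 in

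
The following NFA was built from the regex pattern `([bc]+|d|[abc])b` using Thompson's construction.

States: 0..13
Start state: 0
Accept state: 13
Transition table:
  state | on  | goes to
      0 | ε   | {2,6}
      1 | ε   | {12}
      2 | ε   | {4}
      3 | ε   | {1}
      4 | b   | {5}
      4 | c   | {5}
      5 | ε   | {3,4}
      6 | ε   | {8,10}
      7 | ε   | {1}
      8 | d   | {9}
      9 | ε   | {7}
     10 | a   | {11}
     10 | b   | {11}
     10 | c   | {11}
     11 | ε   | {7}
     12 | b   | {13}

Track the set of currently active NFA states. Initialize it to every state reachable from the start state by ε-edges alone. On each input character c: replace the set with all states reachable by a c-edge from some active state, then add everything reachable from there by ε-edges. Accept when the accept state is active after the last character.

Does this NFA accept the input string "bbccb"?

Answer: ACCEPT

Derivation:
initial (ε-close {0}): {0,2,4,6,8,10}
'b' @ 1: {1,3,4,5,7,11,12}
'b' @ 2: {1,3,4,5,12,13}  (accept∈set)
'c' @ 3: {1,3,4,5,12}
'c' @ 4: {1,3,4,5,12}
'b' @ 5: {1,3,4,5,12,13}  (accept∈set)
end set {1,3,4,5,12,13} — state 13 in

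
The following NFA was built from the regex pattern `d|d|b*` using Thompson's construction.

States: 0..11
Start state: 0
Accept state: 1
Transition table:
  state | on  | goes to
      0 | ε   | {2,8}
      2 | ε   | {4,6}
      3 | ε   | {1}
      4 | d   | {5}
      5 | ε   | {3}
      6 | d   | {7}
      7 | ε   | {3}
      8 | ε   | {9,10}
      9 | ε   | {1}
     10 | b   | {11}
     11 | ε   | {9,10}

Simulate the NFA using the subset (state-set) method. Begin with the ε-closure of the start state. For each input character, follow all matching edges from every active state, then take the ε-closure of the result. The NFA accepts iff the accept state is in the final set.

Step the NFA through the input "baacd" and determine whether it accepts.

Answer: REJECT

Derivation:
start: ε-closure({0}) = {0,1,2,4,6,8,9,10}
'b' @ 1: {1,9,10,11}  [accepting]
'a' @ 2: {}  — dead — no transitions
rest 'acd' ignored (set empty)
final: {}; accept 1 not in set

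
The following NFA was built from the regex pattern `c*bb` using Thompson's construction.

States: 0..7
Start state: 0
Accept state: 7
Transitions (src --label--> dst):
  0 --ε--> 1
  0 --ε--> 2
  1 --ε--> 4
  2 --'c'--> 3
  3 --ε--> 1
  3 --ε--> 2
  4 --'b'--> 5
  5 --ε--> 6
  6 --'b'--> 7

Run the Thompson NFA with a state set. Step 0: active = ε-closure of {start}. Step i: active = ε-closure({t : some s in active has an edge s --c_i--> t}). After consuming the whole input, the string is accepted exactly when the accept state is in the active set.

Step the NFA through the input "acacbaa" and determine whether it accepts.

Answer: REJECT

Trace:
start: ε-closure({0}) = {0,1,2,4}
'a' @ 1: {}  — no active states
rest 'cacbaa' ignored (set empty)
final: {}; accept 7 not in set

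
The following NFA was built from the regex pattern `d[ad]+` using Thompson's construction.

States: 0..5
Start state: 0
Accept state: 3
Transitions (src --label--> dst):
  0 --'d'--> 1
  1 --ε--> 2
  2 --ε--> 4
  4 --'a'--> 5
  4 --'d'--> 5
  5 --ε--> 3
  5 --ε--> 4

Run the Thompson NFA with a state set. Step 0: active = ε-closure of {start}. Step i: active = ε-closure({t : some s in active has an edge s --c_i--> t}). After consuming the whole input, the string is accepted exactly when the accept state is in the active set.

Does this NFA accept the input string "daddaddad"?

Answer: ACCEPT

Derivation:
initial (ε-close {0}): {0}
'd' @ 1: {1,2,4}
'a' @ 2: {3,4,5}  (accept∈set)
'd' @ 3: {3,4,5}  (accept∈set)
'd' @ 4: {3,4,5}  (accept∈set)
'a' @ 5: {3,4,5}  (accept∈set)
'd' @ 6: {3,4,5}  (accept∈set)
'd' @ 7: {3,4,5}  (accept∈set)
'a' @ 8: {3,4,5}  (accept∈set)
'd' @ 9: {3,4,5}  (accept∈set)
after full input: {3,4,5}  (accept=3 in)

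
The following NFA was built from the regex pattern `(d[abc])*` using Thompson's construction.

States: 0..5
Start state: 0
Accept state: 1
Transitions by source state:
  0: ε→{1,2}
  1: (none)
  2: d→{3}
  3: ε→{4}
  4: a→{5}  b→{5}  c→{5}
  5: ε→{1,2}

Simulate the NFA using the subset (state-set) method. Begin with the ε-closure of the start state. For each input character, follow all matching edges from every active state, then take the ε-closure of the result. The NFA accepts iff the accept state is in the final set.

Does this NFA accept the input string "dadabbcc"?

Answer: REJECT

Steps:
start: ε-closure({0}) = {0,1,2}
'd' @ 1: {3,4}
'a' @ 2: {1,2,5}  ✓accept
'd' @ 3: {3,4}
'a' @ 4: {1,2,5}  ✓accept
'b' @ 5: {}  — state set empty
rest 'bcc' ignored (set empty)
final: {}; accept 1 not in set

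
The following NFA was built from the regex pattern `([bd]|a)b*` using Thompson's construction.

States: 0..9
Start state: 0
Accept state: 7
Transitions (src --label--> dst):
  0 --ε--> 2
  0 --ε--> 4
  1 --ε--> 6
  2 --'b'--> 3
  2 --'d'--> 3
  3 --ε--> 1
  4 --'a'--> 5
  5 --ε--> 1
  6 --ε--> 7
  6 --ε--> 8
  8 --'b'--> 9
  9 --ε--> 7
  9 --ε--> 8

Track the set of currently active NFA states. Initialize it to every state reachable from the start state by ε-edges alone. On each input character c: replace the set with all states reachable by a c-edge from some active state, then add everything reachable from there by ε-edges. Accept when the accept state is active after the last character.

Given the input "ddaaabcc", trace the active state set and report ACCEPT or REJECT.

start: ε-closure({0}) = {0,2,4}
'd' @ 1: {1,3,6,7,8}  ✓accept
'd' @ 2: {}  — state set empty
rest 'aaabcc' ignored (set empty)
final: {}; accept 7 not in set

Answer: REJECT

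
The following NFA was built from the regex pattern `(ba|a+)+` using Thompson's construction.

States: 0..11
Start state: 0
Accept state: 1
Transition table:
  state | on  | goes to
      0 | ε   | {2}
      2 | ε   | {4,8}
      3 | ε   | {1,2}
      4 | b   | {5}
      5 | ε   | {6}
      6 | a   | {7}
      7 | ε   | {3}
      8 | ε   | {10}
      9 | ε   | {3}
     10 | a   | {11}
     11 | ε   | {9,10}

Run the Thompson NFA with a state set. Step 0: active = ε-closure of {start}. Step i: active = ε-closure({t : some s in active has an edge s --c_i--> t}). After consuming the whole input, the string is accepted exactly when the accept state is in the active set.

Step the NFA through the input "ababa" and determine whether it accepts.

Answer: ACCEPT

Trace:
S₀ = ε-closure({0}) = {0,2,4,8,10}
'a' @ 1: {1,2,3,4,8,9,10,11}  [accepting]
'b' @ 2: {5,6}
'a' @ 3: {1,2,3,4,7,8,10}  [accepting]
'b' @ 4: {5,6}
'a' @ 5: {1,2,3,4,7,8,10}  [accepting]
final: {1,2,3,4,7,8,10}; accept 1 in set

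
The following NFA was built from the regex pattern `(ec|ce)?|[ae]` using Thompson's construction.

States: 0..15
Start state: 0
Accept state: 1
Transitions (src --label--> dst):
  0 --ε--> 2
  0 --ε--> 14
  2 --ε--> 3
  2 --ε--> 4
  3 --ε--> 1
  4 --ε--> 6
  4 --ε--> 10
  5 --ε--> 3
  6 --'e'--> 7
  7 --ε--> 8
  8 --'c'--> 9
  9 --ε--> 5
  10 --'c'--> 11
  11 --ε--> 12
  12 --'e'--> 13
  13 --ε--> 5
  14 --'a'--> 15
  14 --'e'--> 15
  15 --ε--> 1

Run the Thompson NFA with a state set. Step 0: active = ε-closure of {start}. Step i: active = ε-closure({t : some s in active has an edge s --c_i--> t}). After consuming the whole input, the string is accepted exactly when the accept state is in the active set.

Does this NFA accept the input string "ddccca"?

initial (ε-close {0}): {0,1,2,3,4,6,10,14}
'd' @ 1: {}  — dead — no transitions
rest 'dccca' ignored (set empty)
after full input: {}  (accept=1 not in)

Answer: REJECT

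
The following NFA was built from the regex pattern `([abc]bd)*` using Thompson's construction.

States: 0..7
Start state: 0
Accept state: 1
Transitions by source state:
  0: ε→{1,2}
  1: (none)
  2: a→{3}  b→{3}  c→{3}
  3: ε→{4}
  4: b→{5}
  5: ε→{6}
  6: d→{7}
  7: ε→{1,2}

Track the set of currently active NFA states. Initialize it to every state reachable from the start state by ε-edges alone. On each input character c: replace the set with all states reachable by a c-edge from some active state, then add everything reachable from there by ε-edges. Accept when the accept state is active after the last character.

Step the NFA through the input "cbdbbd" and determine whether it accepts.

start: ε-closure({0}) = {0,1,2}
'c' @ 1: {3,4}
'b' @ 2: {5,6}
'd' @ 3: {1,2,7}  [accepting]
'b' @ 4: {3,4}
'b' @ 5: {5,6}
'd' @ 6: {1,2,7}  [accepting]
final: {1,2,7}; accept 1 in set

Answer: ACCEPT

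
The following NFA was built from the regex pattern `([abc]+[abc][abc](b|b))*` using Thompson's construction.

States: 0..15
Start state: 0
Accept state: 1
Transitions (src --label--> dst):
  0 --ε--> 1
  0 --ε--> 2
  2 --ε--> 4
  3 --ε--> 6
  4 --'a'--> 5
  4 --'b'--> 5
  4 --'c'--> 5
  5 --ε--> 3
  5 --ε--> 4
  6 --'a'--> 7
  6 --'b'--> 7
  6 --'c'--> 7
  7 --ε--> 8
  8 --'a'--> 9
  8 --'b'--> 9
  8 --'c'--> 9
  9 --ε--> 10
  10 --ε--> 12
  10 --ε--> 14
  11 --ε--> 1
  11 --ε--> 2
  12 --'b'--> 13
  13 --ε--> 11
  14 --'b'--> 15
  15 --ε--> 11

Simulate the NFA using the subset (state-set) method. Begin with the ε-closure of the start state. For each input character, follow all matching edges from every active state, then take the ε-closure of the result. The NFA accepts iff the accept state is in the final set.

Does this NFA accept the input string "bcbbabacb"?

Answer: ACCEPT

Trace:
start: ε-closure({0}) = {0,1,2,4}
'b' @ 1: {3,4,5,6}
'c' @ 2: {3,4,5,6,7,8}
'b' @ 3: {3,4,5,6,7,8,9,10,12,14}
'b' @ 4: {1,2,3,4,5,6,7,8,9,10,11,12,13,14,15}  (accept∈set)
'a' @ 5: {3,4,5,6,7,8,9,10,12,14}
'b' @ 6: {1,2,3,4,5,6,7,8,9,10,11,12,13,14,15}  (accept∈set)
'a' @ 7: {3,4,5,6,7,8,9,10,12,14}
'c' @ 8: {3,4,5,6,7,8,9,10,12,14}
'b' @ 9: {1,2,3,4,5,6,7,8,9,10,11,12,13,14,15}  (accept∈set)
after full input: {1,2,3,4,5,6,7,8,9,10,11,12,13,14,15}  (accept=1 in)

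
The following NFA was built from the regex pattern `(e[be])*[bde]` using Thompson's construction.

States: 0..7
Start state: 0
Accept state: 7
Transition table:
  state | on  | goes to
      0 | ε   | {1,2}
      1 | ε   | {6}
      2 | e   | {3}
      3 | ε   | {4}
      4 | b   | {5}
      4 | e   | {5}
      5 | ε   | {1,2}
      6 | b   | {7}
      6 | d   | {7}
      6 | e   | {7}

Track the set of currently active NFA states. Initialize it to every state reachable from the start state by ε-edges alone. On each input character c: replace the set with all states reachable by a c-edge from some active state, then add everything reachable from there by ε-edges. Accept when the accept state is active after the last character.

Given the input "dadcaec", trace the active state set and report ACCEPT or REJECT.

S₀ = ε-closure({0}) = {0,1,2,6}
'd' @ 1: {7}  (accept∈set)
'a' @ 2: {}  — no active states
rest 'dcaec' ignored (set empty)
after full input: {}  (accept=7 not in)

Answer: REJECT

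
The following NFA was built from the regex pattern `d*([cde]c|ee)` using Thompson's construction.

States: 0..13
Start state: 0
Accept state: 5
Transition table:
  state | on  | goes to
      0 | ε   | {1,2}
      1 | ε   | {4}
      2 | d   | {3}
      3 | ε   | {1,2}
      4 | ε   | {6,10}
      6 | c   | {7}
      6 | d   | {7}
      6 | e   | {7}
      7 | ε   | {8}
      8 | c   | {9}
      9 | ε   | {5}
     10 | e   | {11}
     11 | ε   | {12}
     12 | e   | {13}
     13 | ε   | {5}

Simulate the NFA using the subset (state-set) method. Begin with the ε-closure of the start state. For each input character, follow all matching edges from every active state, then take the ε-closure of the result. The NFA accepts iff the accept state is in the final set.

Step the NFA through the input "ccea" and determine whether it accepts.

initial (ε-close {0}): {0,1,2,4,6,10}
'c' @ 1: {7,8}
'c' @ 2: {5,9}  (accept∈set)
'e' @ 3: {}  — dead — no transitions
rest 'a' ignored (set empty)
after full input: {}  (accept=5 not in)

Answer: REJECT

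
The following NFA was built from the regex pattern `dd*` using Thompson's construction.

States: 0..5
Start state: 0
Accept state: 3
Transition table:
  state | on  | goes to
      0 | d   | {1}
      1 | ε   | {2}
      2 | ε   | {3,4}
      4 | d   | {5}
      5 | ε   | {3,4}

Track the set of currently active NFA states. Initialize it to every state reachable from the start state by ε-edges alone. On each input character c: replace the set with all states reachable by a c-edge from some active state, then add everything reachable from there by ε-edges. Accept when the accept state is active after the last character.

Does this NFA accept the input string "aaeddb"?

start: ε-closure({0}) = {0}
'a' @ 1: {}  — no active states
rest 'aeddb' ignored (set empty)
final: {}; accept 3 not in set

Answer: REJECT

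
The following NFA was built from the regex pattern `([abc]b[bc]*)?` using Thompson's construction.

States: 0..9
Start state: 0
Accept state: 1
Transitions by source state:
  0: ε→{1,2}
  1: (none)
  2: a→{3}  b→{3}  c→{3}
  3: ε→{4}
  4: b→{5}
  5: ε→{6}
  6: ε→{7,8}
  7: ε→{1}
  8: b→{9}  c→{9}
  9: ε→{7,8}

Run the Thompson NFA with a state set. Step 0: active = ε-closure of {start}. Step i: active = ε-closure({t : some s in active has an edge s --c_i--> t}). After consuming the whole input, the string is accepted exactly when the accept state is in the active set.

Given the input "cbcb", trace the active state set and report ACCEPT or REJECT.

Answer: ACCEPT

Derivation:
S₀ = ε-closure({0}) = {0,1,2}
'c' @ 1: {3,4}
'b' @ 2: {1,5,6,7,8}  (accept∈set)
'c' @ 3: {1,7,8,9}  (accept∈set)
'b' @ 4: {1,7,8,9}  (accept∈set)
final: {1,7,8,9}; accept 1 in set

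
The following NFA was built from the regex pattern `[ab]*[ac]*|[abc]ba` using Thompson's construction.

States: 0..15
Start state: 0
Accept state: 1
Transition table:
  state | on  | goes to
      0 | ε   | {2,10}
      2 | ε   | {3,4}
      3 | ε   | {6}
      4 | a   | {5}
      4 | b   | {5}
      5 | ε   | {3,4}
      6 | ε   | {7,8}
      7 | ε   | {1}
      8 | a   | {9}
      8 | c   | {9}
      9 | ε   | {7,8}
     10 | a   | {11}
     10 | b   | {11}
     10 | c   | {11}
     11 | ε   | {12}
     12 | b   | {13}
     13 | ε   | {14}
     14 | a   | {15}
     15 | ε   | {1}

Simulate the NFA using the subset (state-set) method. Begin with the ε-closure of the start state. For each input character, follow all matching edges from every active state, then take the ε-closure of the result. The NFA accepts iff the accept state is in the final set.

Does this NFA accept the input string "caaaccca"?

S₀ = ε-closure({0}) = {0,1,2,3,4,6,7,8,10}
'c' @ 1: {1,7,8,9,11,12}  [accepting]
'a' @ 2: {1,7,8,9}  [accepting]
'a' @ 3: {1,7,8,9}  [accepting]
'a' @ 4: {1,7,8,9}  [accepting]
'c' @ 5: {1,7,8,9}  [accepting]
'c' @ 6: {1,7,8,9}  [accepting]
'c' @ 7: {1,7,8,9}  [accepting]
'a' @ 8: {1,7,8,9}  [accepting]
final: {1,7,8,9}; accept 1 in set

Answer: ACCEPT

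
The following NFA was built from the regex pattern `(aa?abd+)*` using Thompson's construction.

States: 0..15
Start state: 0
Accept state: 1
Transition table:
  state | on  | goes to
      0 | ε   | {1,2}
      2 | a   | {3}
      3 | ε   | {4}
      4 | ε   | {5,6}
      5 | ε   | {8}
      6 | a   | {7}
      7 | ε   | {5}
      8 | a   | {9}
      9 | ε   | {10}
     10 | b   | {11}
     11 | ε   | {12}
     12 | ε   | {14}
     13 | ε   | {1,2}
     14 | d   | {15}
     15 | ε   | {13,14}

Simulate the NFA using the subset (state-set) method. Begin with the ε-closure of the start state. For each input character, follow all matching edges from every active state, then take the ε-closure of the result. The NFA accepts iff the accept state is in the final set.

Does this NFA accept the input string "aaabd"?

S₀ = ε-closure({0}) = {0,1,2}
'a' @ 1: {3,4,5,6,8}
'a' @ 2: {5,7,8,9,10}
'a' @ 3: {9,10}
'b' @ 4: {11,12,14}
'd' @ 5: {1,2,13,14,15}  ✓accept
end set {1,2,13,14,15} — state 1 in

Answer: ACCEPT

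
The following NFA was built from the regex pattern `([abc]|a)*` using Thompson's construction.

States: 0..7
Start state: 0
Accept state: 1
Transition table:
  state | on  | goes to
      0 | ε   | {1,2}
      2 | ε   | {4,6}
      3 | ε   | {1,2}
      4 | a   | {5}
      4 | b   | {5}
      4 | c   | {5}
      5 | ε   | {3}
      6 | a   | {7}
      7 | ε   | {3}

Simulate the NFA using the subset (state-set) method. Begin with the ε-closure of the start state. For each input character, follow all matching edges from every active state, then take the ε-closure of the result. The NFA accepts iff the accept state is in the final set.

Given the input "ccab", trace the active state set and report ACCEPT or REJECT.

Answer: ACCEPT

Derivation:
initial (ε-close {0}): {0,1,2,4,6}
'c' @ 1: {1,2,3,4,5,6}  ✓accept
'c' @ 2: {1,2,3,4,5,6}  ✓accept
'a' @ 3: {1,2,3,4,5,6,7}  ✓accept
'b' @ 4: {1,2,3,4,5,6}  ✓accept
end set {1,2,3,4,5,6} — state 1 in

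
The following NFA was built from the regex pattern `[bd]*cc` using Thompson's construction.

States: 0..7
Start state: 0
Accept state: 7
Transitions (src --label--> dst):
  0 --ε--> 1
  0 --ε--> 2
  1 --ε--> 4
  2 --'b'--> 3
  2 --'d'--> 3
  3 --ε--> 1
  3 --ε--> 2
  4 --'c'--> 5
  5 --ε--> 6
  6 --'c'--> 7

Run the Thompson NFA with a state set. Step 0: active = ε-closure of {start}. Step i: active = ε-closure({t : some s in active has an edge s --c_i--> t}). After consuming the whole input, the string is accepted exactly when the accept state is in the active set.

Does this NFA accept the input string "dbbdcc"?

S₀ = ε-closure({0}) = {0,1,2,4}
'd' @ 1: {1,2,3,4}
'b' @ 2: {1,2,3,4}
'b' @ 3: {1,2,3,4}
'd' @ 4: {1,2,3,4}
'c' @ 5: {5,6}
'c' @ 6: {7}  (accept∈set)
end set {7} — state 7 in

Answer: ACCEPT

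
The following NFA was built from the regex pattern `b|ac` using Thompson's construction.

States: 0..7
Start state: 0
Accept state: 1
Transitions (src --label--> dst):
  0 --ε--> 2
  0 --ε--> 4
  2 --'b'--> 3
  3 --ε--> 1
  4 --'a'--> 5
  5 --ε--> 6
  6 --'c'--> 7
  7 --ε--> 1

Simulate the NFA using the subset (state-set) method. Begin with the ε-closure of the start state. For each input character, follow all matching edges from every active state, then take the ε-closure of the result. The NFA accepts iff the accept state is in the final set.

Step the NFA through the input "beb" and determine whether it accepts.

Answer: REJECT

Derivation:
start: ε-closure({0}) = {0,2,4}
'b' @ 1: {1,3}  (accept∈set)
'e' @ 2: {}  — no active states
rest 'b' ignored (set empty)
end set {} — state 1 not in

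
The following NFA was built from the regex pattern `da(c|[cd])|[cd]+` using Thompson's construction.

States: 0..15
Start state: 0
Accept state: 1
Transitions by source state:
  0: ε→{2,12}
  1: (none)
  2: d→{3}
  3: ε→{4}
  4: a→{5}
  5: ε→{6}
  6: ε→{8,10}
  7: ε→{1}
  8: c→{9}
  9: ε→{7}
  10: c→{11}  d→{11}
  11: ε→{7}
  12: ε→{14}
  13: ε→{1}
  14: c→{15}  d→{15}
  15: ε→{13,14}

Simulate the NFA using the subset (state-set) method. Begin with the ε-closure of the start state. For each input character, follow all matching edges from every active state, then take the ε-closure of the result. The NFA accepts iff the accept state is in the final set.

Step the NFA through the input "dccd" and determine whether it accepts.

Answer: ACCEPT

Steps:
initial (ε-close {0}): {0,2,12,14}
'd' @ 1: {1,3,4,13,14,15}  (accept∈set)
'c' @ 2: {1,13,14,15}  (accept∈set)
'c' @ 3: {1,13,14,15}  (accept∈set)
'd' @ 4: {1,13,14,15}  (accept∈set)
final: {1,13,14,15}; accept 1 in set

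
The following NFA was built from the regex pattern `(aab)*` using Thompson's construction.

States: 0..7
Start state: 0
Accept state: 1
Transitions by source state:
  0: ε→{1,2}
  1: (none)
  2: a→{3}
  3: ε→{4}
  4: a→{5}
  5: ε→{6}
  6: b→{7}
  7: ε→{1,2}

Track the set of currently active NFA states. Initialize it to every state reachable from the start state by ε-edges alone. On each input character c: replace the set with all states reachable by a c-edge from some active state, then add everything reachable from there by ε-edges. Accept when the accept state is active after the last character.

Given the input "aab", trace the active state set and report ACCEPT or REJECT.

S₀ = ε-closure({0}) = {0,1,2}
'a' @ 1: {3,4}
'a' @ 2: {5,6}
'b' @ 3: {1,2,7}  (accept∈set)
end set {1,2,7} — state 1 in

Answer: ACCEPT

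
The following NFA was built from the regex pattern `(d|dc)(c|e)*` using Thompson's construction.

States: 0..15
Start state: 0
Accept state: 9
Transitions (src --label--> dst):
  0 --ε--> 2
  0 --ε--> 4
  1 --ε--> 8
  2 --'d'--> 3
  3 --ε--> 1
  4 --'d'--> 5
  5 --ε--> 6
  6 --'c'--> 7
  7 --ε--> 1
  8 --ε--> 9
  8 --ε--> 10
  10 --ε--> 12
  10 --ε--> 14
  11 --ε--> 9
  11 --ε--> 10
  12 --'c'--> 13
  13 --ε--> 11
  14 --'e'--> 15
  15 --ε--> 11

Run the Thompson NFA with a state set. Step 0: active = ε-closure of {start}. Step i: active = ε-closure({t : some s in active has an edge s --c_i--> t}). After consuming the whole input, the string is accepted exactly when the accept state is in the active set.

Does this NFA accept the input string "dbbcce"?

start: ε-closure({0}) = {0,2,4}
'd' @ 1: {1,3,5,6,8,9,10,12,14}  [accepting]
'b' @ 2: {}  — dead — no transitions
rest 'bcce' ignored (set empty)
final: {}; accept 9 not in set

Answer: REJECT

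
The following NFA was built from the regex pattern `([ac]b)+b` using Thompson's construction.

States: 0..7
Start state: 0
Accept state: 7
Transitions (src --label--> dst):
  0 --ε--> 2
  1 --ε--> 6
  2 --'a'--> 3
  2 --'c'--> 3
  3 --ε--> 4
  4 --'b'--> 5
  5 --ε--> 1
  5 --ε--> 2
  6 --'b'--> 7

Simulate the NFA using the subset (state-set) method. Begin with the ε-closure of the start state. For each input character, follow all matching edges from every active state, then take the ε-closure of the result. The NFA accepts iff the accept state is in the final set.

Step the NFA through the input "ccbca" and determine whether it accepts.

S₀ = ε-closure({0}) = {0,2}
'c' @ 1: {3,4}
'c' @ 2: {}  — state set empty
rest 'bca' ignored (set empty)
end set {} — state 7 not in

Answer: REJECT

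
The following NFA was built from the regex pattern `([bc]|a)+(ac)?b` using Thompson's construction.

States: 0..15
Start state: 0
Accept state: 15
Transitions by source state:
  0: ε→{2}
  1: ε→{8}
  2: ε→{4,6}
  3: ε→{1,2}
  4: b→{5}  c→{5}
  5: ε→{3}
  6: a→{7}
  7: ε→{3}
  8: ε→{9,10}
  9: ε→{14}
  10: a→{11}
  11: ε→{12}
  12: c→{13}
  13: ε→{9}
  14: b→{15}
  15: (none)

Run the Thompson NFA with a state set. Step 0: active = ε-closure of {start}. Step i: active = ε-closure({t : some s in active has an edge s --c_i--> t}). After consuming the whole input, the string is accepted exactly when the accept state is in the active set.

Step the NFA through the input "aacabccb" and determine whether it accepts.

S₀ = ε-closure({0}) = {0,2,4,6}
'a' @ 1: {1,2,3,4,6,7,8,9,10,14}
'a' @ 2: {1,2,3,4,6,7,8,9,10,11,12,14}
'c' @ 3: {1,2,3,4,5,6,8,9,10,13,14}
'a' @ 4: {1,2,3,4,6,7,8,9,10,11,12,14}
'b' @ 5: {1,2,3,4,5,6,8,9,10,14,15}  (accept∈set)
'c' @ 6: {1,2,3,4,5,6,8,9,10,14}
'c' @ 7: {1,2,3,4,5,6,8,9,10,14}
'b' @ 8: {1,2,3,4,5,6,8,9,10,14,15}  (accept∈set)
after full input: {1,2,3,4,5,6,8,9,10,14,15}  (accept=15 in)

Answer: ACCEPT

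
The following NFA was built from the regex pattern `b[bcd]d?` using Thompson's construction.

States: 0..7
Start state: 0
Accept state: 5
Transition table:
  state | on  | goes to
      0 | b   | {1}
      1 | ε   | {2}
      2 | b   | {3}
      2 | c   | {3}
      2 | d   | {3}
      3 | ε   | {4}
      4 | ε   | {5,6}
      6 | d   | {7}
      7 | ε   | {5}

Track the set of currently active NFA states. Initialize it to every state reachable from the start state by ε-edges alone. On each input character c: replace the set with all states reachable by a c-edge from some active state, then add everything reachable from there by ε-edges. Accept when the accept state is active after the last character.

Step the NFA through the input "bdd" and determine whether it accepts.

initial (ε-close {0}): {0}
'b' @ 1: {1,2}
'd' @ 2: {3,4,5,6}  [accepting]
'd' @ 3: {5,7}  [accepting]
after full input: {5,7}  (accept=5 in)

Answer: ACCEPT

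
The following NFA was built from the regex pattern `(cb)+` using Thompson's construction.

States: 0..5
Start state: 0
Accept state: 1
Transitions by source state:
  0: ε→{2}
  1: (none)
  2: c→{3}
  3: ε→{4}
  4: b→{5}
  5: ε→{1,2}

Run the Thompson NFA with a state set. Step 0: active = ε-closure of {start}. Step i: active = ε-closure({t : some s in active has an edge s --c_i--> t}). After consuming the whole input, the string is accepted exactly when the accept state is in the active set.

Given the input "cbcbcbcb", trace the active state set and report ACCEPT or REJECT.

Answer: ACCEPT

Trace:
S₀ = ε-closure({0}) = {0,2}
'c' @ 1: {3,4}
'b' @ 2: {1,2,5}  ✓accept
'c' @ 3: {3,4}
'b' @ 4: {1,2,5}  ✓accept
'c' @ 5: {3,4}
'b' @ 6: {1,2,5}  ✓accept
'c' @ 7: {3,4}
'b' @ 8: {1,2,5}  ✓accept
end set {1,2,5} — state 1 in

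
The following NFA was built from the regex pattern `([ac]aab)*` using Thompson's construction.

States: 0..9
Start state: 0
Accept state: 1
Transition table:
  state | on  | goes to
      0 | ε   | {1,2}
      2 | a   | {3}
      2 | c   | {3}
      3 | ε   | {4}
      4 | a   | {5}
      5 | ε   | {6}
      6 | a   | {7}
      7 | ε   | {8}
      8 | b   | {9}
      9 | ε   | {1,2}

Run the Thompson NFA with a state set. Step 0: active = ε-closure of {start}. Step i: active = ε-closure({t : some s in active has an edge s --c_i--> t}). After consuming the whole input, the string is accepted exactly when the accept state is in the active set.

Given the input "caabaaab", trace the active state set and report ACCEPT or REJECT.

initial (ε-close {0}): {0,1,2}
'c' @ 1: {3,4}
'a' @ 2: {5,6}
'a' @ 3: {7,8}
'b' @ 4: {1,2,9}  (accept∈set)
'a' @ 5: {3,4}
'a' @ 6: {5,6}
'a' @ 7: {7,8}
'b' @ 8: {1,2,9}  (accept∈set)
final: {1,2,9}; accept 1 in set

Answer: ACCEPT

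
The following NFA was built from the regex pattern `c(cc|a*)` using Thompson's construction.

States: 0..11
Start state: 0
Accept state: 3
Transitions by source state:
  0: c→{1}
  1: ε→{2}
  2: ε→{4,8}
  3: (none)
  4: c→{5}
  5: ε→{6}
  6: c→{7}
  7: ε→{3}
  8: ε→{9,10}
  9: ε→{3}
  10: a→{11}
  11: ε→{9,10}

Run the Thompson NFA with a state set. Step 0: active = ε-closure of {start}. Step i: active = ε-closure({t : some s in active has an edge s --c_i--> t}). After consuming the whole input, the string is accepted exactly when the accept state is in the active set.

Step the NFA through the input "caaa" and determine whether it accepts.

initial (ε-close {0}): {0}
'c' @ 1: {1,2,3,4,8,9,10}  (accept∈set)
'a' @ 2: {3,9,10,11}  (accept∈set)
'a' @ 3: {3,9,10,11}  (accept∈set)
'a' @ 4: {3,9,10,11}  (accept∈set)
end set {3,9,10,11} — state 3 in

Answer: ACCEPT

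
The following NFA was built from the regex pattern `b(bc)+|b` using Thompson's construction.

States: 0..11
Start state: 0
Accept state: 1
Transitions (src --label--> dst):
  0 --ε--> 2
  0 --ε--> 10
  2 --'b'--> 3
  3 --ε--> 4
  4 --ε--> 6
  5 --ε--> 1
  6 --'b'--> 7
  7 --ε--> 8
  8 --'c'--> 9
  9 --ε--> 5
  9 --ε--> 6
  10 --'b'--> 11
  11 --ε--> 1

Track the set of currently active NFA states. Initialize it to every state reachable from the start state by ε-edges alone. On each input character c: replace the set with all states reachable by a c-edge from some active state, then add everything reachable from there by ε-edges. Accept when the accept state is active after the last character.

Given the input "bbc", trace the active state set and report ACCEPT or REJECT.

S₀ = ε-closure({0}) = {0,2,10}
'b' @ 1: {1,3,4,6,11}  [accepting]
'b' @ 2: {7,8}
'c' @ 3: {1,5,6,9}  [accepting]
end set {1,5,6,9} — state 1 in

Answer: ACCEPT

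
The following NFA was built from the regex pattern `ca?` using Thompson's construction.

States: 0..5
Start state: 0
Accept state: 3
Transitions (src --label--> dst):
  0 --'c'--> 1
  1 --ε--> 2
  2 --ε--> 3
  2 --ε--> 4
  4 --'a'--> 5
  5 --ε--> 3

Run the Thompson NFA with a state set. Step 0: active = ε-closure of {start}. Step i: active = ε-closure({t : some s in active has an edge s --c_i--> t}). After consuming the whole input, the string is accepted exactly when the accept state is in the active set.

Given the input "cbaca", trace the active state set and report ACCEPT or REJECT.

start: ε-closure({0}) = {0}
'c' @ 1: {1,2,3,4}  [accepting]
'b' @ 2: {}  — state set empty
rest 'aca' ignored (set empty)
final: {}; accept 3 not in set

Answer: REJECT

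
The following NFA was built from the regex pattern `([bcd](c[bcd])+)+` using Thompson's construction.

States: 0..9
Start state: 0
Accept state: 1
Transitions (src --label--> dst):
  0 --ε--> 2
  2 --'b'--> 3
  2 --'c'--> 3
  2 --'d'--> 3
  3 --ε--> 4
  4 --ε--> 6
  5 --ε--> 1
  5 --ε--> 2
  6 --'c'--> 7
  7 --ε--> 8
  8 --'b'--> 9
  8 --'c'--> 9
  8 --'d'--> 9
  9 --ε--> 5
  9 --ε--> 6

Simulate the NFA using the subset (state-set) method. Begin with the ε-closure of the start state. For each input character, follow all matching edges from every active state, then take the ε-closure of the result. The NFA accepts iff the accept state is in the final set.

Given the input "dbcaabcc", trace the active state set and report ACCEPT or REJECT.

S₀ = ε-closure({0}) = {0,2}
'd' @ 1: {3,4,6}
'b' @ 2: {}  — dead — no transitions
rest 'caabcc' ignored (set empty)
after full input: {}  (accept=1 not in)

Answer: REJECT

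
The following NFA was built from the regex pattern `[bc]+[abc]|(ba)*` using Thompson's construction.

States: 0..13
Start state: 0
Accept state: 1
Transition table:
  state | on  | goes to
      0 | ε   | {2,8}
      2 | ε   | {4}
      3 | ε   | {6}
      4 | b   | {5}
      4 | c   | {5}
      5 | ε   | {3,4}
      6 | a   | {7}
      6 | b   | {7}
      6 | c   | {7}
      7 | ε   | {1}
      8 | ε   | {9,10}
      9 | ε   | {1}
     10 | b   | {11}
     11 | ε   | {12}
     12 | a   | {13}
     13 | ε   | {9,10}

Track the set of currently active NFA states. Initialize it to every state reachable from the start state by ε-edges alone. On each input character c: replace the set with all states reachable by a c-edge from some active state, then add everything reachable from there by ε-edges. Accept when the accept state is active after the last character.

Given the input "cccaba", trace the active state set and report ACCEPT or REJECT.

Answer: REJECT

Trace:
S₀ = ε-closure({0}) = {0,1,2,4,8,9,10}
'c' @ 1: {3,4,5,6}
'c' @ 2: {1,3,4,5,6,7}  [accepting]
'c' @ 3: {1,3,4,5,6,7}  [accepting]
'a' @ 4: {1,7}  [accepting]
'b' @ 5: {}  — dead — no transitions
rest 'a' ignored (set empty)
after full input: {}  (accept=1 not in)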